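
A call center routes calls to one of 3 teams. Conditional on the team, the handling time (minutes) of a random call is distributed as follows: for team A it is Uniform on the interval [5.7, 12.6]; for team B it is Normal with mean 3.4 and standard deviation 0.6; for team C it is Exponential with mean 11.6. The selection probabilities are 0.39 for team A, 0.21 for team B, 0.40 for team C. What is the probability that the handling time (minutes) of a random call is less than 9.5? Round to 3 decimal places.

Conditional on each team, P(X < 9.5): A: 0.550725; B: 1; C: 0.559112.
By total probability, P(X < 9.5) = 0.39·0.550725 + 0.21·1 + 0.4·0.559112 = 0.648428.

0.648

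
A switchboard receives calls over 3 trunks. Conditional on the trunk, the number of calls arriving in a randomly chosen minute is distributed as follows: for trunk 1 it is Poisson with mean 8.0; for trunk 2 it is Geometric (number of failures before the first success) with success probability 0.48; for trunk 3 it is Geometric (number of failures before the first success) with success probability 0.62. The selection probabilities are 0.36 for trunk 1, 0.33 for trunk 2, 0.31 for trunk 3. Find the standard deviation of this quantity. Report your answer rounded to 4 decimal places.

Per component, 1: μ=8, E[X²]=72; 2: μ=1.08333, E[X²]=3.43056; 3: μ=0.612903, E[X²]=1.3642.
E[X] = 0.36·8 + 0.33·1.08333 + 0.31·0.612903 = 3.4275.
E[X²] = 0.36·72 + 0.33·3.43056 + 0.31·1.3642 = 27.475.
Var(X) = E[X²] − (E[X])² = 27.475 − 11.7478 = 15.7272.
SD(X) = √15.7272 = 3.96576.

3.9658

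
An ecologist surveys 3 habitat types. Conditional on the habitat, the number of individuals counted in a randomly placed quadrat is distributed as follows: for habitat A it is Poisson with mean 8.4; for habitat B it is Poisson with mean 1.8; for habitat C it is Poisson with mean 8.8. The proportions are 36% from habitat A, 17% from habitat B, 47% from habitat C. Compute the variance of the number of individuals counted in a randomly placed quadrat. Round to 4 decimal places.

Per component, A: μ=8.4, E[X²]=78.96; B: μ=1.8, E[X²]=5.04; C: μ=8.8, E[X²]=86.24.
E[X] = 0.36·8.4 + 0.17·1.8 + 0.47·8.8 = 7.466.
E[X²] = 0.36·78.96 + 0.17·5.04 + 0.47·86.24 = 69.8152.
Var(X) = E[X²] − (E[X])² = 69.8152 − 55.7412 = 14.074.

14.0740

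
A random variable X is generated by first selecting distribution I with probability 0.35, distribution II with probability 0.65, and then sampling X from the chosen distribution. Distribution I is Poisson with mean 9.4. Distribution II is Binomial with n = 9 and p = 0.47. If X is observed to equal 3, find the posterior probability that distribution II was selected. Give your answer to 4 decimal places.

0.9691

Likelihoods P(X=3 | ·): I: 0.0114515; II: 0.193298.
Posterior ∝ prior × likelihood. Numerator for II: 0.65·0.193298 = 0.125644.
Normalizing constant: 0.35·0.0114515 + 0.65·0.193298 = 0.129652.
P(II | observation) = 0.125644 / 0.129652 = 0.969086.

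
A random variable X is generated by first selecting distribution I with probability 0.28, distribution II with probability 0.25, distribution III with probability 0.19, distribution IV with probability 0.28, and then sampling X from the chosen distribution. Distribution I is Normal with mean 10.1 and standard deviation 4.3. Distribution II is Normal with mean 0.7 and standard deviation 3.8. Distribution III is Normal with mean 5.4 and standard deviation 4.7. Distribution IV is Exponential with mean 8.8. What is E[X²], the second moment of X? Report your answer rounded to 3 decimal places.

90.576

For each component E[X²] = Var + (mean)², giving I: 120.5; II: 14.93; III: 51.25; IV: 154.88.
Overall E[X²] = 0.28·120.5 + 0.25·14.93 + 0.19·51.25 + 0.28·154.88 = 90.5764.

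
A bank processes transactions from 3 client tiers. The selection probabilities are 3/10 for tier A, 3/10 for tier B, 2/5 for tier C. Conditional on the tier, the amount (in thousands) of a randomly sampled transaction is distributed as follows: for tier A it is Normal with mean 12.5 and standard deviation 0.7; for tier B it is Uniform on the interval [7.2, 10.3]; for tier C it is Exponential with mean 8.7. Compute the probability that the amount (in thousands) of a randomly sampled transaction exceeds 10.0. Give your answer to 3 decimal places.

0.456

Conditional on each tier, P(X > 10.0): A: 0.999822; B: 0.0967742; C: 0.316819.
By total probability, P(X > 10.0) = 0.3·0.999822 + 0.3·0.0967742 + 0.4·0.316819 = 0.455707.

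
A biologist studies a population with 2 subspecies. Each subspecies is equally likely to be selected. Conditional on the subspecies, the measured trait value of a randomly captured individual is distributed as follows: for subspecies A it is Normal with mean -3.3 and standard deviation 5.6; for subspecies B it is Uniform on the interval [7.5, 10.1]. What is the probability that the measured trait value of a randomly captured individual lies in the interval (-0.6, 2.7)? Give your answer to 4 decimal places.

Conditional on each subspecies, P(-0.6 < X < 2.7): A: 0.172864; B: 0.
By total probability, P(-0.6 < X < 2.7) = 0.5·0.172864 + 0.5·0 = 0.0864319.

0.0864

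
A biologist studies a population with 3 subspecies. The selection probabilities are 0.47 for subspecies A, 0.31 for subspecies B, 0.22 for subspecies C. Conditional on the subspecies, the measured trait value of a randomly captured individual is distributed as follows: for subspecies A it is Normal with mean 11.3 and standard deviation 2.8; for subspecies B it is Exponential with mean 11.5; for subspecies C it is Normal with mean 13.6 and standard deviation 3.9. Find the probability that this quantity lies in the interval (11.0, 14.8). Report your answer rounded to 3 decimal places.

Conditional on each subspecies, P(11.0 < X < 14.8): A: 0.437012; B: 0.108117; C: 0.368349.
By total probability, P(11.0 < X < 14.8) = 0.47·0.437012 + 0.31·0.108117 + 0.22·0.368349 = 0.319949.

0.320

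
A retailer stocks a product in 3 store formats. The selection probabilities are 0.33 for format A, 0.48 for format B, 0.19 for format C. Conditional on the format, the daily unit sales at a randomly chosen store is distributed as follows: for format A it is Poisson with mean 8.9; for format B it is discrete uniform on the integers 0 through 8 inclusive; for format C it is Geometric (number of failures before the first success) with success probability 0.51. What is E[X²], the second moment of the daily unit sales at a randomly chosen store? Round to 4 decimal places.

For each component E[X²] = Var + (mean)², giving A: 88.11; B: 22.6667; C: 2.807.
Overall E[X²] = 0.33·88.11 + 0.48·22.6667 + 0.19·2.807 = 40.4896.

40.4896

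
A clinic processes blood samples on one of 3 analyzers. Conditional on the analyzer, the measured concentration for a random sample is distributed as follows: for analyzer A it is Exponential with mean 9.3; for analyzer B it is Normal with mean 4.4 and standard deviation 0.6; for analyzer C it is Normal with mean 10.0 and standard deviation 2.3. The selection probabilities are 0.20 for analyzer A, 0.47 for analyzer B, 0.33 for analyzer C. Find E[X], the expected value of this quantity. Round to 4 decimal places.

7.2280

Component means — A: 9.3; B: 4.4; C: 10.
E[X] = 0.2·9.3 + 0.47·4.4 + 0.33·10 = 7.228.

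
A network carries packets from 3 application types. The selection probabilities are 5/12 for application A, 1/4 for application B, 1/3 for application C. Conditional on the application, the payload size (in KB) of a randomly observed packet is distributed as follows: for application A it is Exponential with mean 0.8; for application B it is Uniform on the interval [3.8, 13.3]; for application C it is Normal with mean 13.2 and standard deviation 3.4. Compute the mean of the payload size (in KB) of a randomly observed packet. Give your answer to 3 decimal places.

6.871

Component means — A: 0.8; B: 8.55; C: 13.2.
E[X] = 0.416667·0.8 + 0.25·8.55 + 0.333333·13.2 = 6.87083.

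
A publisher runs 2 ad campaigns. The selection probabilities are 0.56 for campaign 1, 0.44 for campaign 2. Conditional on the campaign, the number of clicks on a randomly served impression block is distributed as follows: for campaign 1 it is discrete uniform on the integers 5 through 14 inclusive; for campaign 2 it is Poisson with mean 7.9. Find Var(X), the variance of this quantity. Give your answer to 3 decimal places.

Per component, 1: μ=9.5, E[X²]=98.5; 2: μ=7.9, E[X²]=70.31.
E[X] = 0.56·9.5 + 0.44·7.9 = 8.796.
E[X²] = 0.56·98.5 + 0.44·70.31 = 86.0964.
Var(X) = E[X²] − (E[X])² = 86.0964 − 77.3696 = 8.72678.

8.727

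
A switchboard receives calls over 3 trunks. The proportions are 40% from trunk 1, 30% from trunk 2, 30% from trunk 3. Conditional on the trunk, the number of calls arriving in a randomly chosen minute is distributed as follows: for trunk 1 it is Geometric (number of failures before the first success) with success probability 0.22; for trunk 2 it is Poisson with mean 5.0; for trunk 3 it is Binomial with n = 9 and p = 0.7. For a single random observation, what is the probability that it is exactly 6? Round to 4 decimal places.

0.1437

Conditional on each trunk, P(X = 6): 1: 0.0495439; 2: 0.146223; 3: 0.266828.
By total probability, P(X = 6) = 0.4·0.0495439 + 0.3·0.146223 + 0.3·0.266828 = 0.143733.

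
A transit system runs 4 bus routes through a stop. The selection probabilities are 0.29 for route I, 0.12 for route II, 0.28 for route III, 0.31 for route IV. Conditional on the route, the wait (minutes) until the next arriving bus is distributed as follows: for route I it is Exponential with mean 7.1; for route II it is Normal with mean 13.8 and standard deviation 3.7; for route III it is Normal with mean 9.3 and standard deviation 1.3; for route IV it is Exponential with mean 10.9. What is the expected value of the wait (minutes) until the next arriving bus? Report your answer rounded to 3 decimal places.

Component means — I: 7.1; II: 13.8; III: 9.3; IV: 10.9.
E[X] = 0.29·7.1 + 0.12·13.8 + 0.28·9.3 + 0.31·10.9 = 9.698.

9.698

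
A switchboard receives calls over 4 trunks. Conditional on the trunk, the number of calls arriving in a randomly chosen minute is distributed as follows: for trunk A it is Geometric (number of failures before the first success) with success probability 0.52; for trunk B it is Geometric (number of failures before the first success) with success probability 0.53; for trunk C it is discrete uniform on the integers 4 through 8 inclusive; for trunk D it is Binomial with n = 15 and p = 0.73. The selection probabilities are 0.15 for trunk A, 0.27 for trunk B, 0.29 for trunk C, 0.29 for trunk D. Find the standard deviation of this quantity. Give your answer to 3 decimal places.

4.437

Per component, A: μ=0.923077, E[X²]=2.62722; B: μ=0.886792, E[X²]=2.45959; C: μ=6, E[X²]=38; D: μ=10.95, E[X²]=122.859.
E[X] = 0.15·0.923077 + 0.27·0.886792 + 0.29·6 + 0.29·10.95 = 5.2934.
E[X²] = 0.15·2.62722 + 0.27·2.45959 + 0.29·38 + 0.29·122.859 = 47.7073.
Var(X) = E[X²] − (E[X])² = 47.7073 − 28.02 = 19.6872.
SD(X) = √19.6872 = 4.43703.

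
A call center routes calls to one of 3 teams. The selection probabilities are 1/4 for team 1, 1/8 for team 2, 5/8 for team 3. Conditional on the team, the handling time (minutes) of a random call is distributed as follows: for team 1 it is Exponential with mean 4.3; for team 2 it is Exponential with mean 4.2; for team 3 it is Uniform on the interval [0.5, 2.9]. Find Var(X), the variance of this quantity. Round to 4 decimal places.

8.6723

Per component, 1: μ=4.3, E[X²]=36.98; 2: μ=4.2, E[X²]=35.28; 3: μ=1.7, E[X²]=3.37.
E[X] = 0.25·4.3 + 0.125·4.2 + 0.625·1.7 = 2.6625.
E[X²] = 0.25·36.98 + 0.125·35.28 + 0.625·3.37 = 15.7612.
Var(X) = E[X²] − (E[X])² = 15.7612 − 7.08891 = 8.67234.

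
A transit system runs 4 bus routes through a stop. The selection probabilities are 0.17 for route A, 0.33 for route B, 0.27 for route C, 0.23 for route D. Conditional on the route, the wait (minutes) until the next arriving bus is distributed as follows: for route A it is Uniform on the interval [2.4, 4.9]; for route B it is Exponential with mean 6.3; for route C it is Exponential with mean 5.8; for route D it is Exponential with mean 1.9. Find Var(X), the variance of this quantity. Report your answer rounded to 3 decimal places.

Per component, A: μ=3.65, E[X²]=13.8433; B: μ=6.3, E[X²]=79.38; C: μ=5.8, E[X²]=67.28; D: μ=1.9, E[X²]=7.22.
E[X] = 0.17·3.65 + 0.33·6.3 + 0.27·5.8 + 0.23·1.9 = 4.7025.
E[X²] = 0.17·13.8433 + 0.33·79.38 + 0.27·67.28 + 0.23·7.22 = 48.375.
Var(X) = E[X²] − (E[X])² = 48.375 − 22.1135 = 26.2615.

26.261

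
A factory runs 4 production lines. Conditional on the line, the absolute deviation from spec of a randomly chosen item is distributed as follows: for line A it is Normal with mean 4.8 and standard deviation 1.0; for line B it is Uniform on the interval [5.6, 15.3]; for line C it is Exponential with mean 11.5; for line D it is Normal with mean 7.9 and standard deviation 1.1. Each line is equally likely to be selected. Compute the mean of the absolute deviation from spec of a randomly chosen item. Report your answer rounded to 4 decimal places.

Component means — A: 4.8; B: 10.45; C: 11.5; D: 7.9.
E[X] = 0.25·4.8 + 0.25·10.45 + 0.25·11.5 + 0.25·7.9 = 8.6625.

8.6625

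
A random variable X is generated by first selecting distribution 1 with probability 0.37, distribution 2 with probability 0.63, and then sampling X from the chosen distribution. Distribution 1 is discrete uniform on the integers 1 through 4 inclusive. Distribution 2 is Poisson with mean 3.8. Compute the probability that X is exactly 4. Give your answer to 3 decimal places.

0.215

Conditional on each component, P(X = 4): 1: 0.25; 2: 0.194359.
By total probability, P(X = 4) = 0.37·0.25 + 0.63·0.194359 = 0.214946.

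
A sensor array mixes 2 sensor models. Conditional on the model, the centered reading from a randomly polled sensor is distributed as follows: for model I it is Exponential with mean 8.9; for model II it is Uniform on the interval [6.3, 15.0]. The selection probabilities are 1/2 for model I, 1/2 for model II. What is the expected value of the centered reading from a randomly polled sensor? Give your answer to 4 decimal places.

9.7750

Component means — I: 8.9; II: 10.65.
E[X] = 0.5·8.9 + 0.5·10.65 = 9.775.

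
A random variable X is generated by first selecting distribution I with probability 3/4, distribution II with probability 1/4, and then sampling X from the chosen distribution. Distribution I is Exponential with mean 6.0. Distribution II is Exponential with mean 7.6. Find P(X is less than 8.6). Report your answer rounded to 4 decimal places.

0.7405

Conditional on each component, P(X < 8.6): I: 0.761487; II: 0.677476.
By total probability, P(X < 8.6) = 0.75·0.761487 + 0.25·0.677476 = 0.740485.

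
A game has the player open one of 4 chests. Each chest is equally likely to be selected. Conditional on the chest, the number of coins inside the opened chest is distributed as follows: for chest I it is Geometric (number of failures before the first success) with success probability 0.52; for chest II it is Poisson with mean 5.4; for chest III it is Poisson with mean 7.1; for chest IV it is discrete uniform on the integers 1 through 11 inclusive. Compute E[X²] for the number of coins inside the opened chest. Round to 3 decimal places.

35.174

For each component E[X²] = Var + (mean)², giving I: 2.62722; II: 34.56; III: 57.51; IV: 46.
Overall E[X²] = 0.25·2.62722 + 0.25·34.56 + 0.25·57.51 + 0.25·46 = 35.1743.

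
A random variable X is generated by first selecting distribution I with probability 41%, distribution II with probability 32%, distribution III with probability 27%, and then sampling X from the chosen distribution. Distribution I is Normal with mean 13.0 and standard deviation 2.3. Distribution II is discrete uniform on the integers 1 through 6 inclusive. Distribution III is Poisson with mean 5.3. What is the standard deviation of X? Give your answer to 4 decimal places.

Per component, I: μ=13, E[X²]=174.29; II: μ=3.5, E[X²]=15.1667; III: μ=5.3, E[X²]=33.39.
E[X] = 0.41·13 + 0.32·3.5 + 0.27·5.3 = 7.881.
E[X²] = 0.41·174.29 + 0.32·15.1667 + 0.27·33.39 = 85.3275.
Var(X) = E[X²] − (E[X])² = 85.3275 − 62.1102 = 23.2174.
SD(X) = √23.2174 = 4.81844.

4.8184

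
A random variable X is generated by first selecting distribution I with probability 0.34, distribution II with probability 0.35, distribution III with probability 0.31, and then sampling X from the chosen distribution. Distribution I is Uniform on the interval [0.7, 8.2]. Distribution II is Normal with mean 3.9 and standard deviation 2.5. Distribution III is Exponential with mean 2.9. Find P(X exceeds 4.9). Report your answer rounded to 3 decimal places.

0.327

Conditional on each component, P(X > 4.9): I: 0.44; II: 0.344578; III: 0.184583.
By total probability, P(X > 4.9) = 0.34·0.44 + 0.35·0.344578 + 0.31·0.184583 = 0.327423.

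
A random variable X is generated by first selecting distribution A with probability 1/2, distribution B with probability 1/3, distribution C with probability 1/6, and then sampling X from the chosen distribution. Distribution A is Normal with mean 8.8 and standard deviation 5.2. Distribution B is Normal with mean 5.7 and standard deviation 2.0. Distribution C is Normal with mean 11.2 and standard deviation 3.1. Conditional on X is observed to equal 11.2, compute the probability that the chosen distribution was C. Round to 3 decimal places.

0.373

Likelihoods f(11.2 | ·): A: 0.0689685; B: 0.00454678; C: 0.128691.
Posterior ∝ prior × likelihood. Numerator for C: 0.166667·0.128691 = 0.0214485.
Normalizing constant: 0.5·0.0689685 + 0.333333·0.00454678 + 0.166667·0.128691 = 0.0574483.
P(C | observation) = 0.0214485 / 0.0574483 = 0.373353.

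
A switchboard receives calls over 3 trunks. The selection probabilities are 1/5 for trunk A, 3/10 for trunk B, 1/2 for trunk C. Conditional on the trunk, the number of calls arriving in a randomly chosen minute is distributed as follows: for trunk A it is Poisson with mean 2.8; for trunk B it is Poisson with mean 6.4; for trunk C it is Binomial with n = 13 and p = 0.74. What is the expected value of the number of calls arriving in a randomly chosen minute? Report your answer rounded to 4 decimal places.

Component means — A: 2.8; B: 6.4; C: 9.62.
E[X] = 0.2·2.8 + 0.3·6.4 + 0.5·9.62 = 7.29.

7.2900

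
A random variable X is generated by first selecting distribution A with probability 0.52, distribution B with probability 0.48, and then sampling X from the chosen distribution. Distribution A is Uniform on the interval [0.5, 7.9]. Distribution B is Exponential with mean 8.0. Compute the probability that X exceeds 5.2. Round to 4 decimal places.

Conditional on each component, P(X > 5.2): A: 0.364865; B: 0.522046.
By total probability, P(X > 5.2) = 0.52·0.364865 + 0.48·0.522046 = 0.440312.

0.4403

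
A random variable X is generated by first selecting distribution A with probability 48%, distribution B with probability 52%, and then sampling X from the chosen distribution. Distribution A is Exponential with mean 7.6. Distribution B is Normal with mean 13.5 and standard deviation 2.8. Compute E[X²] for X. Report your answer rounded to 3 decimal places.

154.296

For each component E[X²] = Var + (mean)², giving A: 115.52; B: 190.09.
Overall E[X²] = 0.48·115.52 + 0.52·190.09 = 154.296.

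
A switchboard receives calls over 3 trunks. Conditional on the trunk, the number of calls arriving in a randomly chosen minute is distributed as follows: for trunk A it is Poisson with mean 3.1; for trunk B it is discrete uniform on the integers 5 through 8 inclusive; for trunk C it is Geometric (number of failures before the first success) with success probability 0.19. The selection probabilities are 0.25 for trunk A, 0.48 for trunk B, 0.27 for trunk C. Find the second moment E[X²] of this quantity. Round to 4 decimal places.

For each component E[X²] = Var + (mean)², giving A: 12.71; B: 43.5; C: 40.6122.
Overall E[X²] = 0.25·12.71 + 0.48·43.5 + 0.27·40.6122 = 35.0228.

35.0228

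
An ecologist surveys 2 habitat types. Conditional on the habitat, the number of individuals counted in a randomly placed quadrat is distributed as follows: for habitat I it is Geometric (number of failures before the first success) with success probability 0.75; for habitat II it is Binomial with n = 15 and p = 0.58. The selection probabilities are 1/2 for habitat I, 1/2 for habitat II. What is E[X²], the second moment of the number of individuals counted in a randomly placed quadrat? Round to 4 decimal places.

For each component E[X²] = Var + (mean)², giving I: 0.555556; II: 79.344.
Overall E[X²] = 0.5·0.555556 + 0.5·79.344 = 39.9498.

39.9498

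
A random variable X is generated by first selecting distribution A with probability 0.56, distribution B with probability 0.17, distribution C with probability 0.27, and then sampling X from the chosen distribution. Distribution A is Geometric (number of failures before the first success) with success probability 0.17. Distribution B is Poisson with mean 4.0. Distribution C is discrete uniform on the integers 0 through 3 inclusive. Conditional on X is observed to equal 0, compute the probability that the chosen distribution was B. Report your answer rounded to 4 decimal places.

Likelihoods P(X=0 | ·): A: 0.17; B: 0.0183156; C: 0.25.
Posterior ∝ prior × likelihood. Numerator for B: 0.17·0.0183156 = 0.00311366.
Normalizing constant: 0.56·0.17 + 0.17·0.0183156 + 0.27·0.25 = 0.165814.
P(B | observation) = 0.00311366 / 0.165814 = 0.0187781.

0.0188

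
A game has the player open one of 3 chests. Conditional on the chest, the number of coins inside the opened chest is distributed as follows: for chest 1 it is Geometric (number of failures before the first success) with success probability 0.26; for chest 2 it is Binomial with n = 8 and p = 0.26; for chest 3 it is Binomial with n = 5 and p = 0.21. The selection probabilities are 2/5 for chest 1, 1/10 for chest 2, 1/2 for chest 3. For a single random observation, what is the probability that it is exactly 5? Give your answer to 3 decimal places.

0.026

Conditional on each chest, P(X = 5): 1: 0.0576942; 2: 0.0269619; 3: 0.00040841.
By total probability, P(X = 5) = 0.4·0.0576942 + 0.1·0.0269619 + 0.5·0.00040841 = 0.0259781.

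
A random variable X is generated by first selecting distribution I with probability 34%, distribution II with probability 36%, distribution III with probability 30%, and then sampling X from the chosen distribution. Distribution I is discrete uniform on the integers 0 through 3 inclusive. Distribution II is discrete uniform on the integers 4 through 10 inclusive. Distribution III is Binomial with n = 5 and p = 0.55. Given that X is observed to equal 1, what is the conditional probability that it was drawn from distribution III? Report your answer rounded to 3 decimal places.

0.285

Likelihoods P(X=1 | ·): I: 0.25; II: 0; III: 0.112767.
Posterior ∝ prior × likelihood. Numerator for III: 0.3·0.112767 = 0.0338302.
Normalizing constant: 0.34·0.25 + 0.36·0 + 0.3·0.112767 = 0.11883.
P(III | observation) = 0.0338302 / 0.11883 = 0.284693.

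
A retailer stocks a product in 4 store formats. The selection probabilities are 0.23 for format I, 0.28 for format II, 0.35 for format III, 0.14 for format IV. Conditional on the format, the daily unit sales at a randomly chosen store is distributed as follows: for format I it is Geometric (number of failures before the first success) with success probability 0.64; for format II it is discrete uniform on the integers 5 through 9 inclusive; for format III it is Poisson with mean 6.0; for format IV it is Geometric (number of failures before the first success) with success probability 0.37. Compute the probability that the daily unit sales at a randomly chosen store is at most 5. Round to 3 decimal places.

Conditional on each format, P(X ≤ 5): I: 0.997823; II: 0.2; III: 0.44568; IV: 0.937476.
By total probability, P(X ≤ 5) = 0.23·0.997823 + 0.28·0.2 + 0.35·0.44568 + 0.14·0.937476 = 0.572734.

0.573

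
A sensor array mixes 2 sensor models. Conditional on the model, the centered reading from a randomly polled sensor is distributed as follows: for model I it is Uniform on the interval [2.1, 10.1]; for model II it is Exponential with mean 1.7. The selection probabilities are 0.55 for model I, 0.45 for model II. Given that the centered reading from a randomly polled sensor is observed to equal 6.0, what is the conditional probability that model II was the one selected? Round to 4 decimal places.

Likelihoods f(6.0 | ·): I: 0.125; II: 0.0172483.
Posterior ∝ prior × likelihood. Numerator for II: 0.45·0.0172483 = 0.00776175.
Normalizing constant: 0.55·0.125 + 0.45·0.0172483 = 0.0765117.
P(II | observation) = 0.00776175 / 0.0765117 = 0.101445.

0.1014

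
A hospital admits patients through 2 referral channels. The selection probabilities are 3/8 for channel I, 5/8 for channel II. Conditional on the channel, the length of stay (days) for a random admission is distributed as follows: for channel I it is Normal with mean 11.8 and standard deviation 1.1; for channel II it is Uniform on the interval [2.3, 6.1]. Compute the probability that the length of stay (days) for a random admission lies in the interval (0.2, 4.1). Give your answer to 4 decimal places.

Conditional on each channel, P(0.2 < X < 4.1): I: 1.27981e-12; II: 0.473684.
By total probability, P(0.2 < X < 4.1) = 0.375·1.27981e-12 + 0.625·0.473684 = 0.296053.

0.2961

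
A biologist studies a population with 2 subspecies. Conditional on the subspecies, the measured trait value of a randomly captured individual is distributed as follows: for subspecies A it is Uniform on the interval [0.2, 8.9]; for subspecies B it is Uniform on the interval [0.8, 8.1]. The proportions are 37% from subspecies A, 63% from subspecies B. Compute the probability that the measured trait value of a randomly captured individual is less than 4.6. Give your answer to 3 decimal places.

Conditional on each subspecies, P(X < 4.6): A: 0.505747; B: 0.520548.
By total probability, P(X < 4.6) = 0.37·0.505747 + 0.63·0.520548 = 0.515072.

0.515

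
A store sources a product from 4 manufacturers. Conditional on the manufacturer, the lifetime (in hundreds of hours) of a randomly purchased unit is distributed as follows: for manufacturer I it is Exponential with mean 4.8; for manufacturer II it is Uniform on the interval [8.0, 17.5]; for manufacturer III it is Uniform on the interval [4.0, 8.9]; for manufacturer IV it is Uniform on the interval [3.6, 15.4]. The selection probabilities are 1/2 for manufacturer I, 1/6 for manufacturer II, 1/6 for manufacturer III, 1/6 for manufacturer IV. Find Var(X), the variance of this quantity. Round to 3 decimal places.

24.030

Per component, I: μ=4.8, E[X²]=46.08; II: μ=12.75, E[X²]=170.083; III: μ=6.45, E[X²]=43.6033; IV: μ=9.5, E[X²]=101.853.
E[X] = 0.5·4.8 + 0.166667·12.75 + 0.166667·6.45 + 0.166667·9.5 = 7.18333.
E[X²] = 0.5·46.08 + 0.166667·170.083 + 0.166667·43.6033 + 0.166667·101.853 = 75.63.
Var(X) = E[X²] − (E[X])² = 75.63 − 51.6003 = 24.0297.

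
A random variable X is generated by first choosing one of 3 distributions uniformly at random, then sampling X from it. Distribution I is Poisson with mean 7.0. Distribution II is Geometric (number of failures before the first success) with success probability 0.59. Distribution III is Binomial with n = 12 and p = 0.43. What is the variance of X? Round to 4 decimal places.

10.7149

Per component, I: μ=7, E[X²]=56; II: μ=0.694915, E[X²]=1.66073; III: μ=5.16, E[X²]=29.5668.
E[X] = 0.333333·7 + 0.333333·0.694915 + 0.333333·5.16 = 4.28497.
E[X²] = 0.333333·56 + 0.333333·1.66073 + 0.333333·29.5668 = 29.0758.
Var(X) = E[X²] − (E[X])² = 29.0758 − 18.361 = 10.7149.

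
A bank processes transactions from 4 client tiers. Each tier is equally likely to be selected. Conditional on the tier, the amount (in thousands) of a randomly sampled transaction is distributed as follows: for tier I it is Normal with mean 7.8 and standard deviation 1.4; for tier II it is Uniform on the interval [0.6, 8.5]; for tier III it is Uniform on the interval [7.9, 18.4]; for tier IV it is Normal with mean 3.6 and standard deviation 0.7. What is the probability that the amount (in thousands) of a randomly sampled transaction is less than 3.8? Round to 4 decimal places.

Conditional on each tier, P(X < 3.8): I: 0.00213737; II: 0.405063; III: 0; IV: 0.612452.
By total probability, P(X < 3.8) = 0.25·0.00213737 + 0.25·0.405063 + 0.25·0 + 0.25·0.612452 = 0.254913.

0.2549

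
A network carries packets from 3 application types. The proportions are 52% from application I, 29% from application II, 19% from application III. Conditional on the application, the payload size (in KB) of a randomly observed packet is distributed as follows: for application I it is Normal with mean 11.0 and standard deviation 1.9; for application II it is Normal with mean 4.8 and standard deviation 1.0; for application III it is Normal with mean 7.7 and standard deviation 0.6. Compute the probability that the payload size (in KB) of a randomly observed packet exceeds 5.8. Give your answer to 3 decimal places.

Conditional on each application, P(X > 5.8): I: 0.996898; II: 0.158655; III: 0.999229.
By total probability, P(X > 5.8) = 0.52·0.996898 + 0.29·0.158655 + 0.19·0.999229 = 0.754251.

0.754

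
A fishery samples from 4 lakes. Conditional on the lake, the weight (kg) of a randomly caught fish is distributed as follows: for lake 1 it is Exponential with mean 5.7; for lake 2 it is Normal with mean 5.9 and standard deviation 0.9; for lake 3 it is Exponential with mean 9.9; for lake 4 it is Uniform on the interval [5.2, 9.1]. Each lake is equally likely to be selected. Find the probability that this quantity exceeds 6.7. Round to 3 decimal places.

0.405

Conditional on each lake, P(X > 6.7): 1: 0.308684; 2: 0.187031; 3: 0.508257; 4: 0.615385.
By total probability, P(X > 6.7) = 0.25·0.308684 + 0.25·0.187031 + 0.25·0.508257 + 0.25·0.615385 = 0.404839.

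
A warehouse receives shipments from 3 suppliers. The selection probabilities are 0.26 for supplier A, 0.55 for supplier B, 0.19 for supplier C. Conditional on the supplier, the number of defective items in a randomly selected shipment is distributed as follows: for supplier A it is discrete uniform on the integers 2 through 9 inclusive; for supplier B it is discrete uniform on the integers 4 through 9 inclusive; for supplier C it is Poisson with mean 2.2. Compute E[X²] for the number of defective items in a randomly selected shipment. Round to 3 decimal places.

35.409

For each component E[X²] = Var + (mean)², giving A: 35.5; B: 45.1667; C: 7.04.
Overall E[X²] = 0.26·35.5 + 0.55·45.1667 + 0.19·7.04 = 35.4093.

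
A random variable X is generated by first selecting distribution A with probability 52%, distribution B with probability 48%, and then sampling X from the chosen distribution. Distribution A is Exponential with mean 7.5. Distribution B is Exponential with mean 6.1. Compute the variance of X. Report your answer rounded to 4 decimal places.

Per component, A: μ=7.5, E[X²]=112.5; B: μ=6.1, E[X²]=74.42.
E[X] = 0.52·7.5 + 0.48·6.1 = 6.828.
E[X²] = 0.52·112.5 + 0.48·74.42 = 94.2216.
Var(X) = E[X²] − (E[X])² = 94.2216 − 46.6216 = 47.6.

47.6000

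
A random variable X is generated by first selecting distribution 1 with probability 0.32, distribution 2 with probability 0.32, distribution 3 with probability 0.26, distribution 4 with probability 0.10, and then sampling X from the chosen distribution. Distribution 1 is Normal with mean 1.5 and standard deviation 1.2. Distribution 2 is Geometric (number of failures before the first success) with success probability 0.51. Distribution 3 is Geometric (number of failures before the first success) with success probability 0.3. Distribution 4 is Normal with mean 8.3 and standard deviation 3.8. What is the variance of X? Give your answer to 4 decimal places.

8.9031

Per component, 1: μ=1.5, E[X²]=3.69; 2: μ=0.960784, E[X²]=2.807; 3: μ=2.33333, E[X²]=13.2222; 4: μ=8.3, E[X²]=83.33.
E[X] = 0.32·1.5 + 0.32·0.960784 + 0.26·2.33333 + 0.1·8.3 = 2.22412.
E[X²] = 0.32·3.69 + 0.32·2.807 + 0.26·13.2222 + 0.1·83.33 = 13.8498.
Var(X) = E[X²] − (E[X])² = 13.8498 − 4.9467 = 8.90312.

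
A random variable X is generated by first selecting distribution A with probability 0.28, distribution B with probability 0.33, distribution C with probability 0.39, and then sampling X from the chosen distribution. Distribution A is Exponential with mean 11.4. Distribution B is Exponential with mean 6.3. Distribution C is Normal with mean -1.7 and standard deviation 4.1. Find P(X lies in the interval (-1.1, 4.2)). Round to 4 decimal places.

Conditional on each component, P(-1.1 < X < 4.2): A: 0.308174; B: 0.486583; C: 0.366754.
By total probability, P(-1.1 < X < 4.2) = 0.28·0.308174 + 0.33·0.486583 + 0.39·0.366754 = 0.389895.

0.3899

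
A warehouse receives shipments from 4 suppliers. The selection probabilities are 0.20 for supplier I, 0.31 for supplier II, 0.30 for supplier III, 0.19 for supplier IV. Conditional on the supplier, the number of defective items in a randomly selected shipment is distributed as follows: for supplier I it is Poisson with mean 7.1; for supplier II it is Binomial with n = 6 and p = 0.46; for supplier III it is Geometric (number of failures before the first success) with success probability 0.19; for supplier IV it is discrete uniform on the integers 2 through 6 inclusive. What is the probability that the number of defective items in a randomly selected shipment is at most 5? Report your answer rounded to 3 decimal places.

Conditional on each supplier, P(X ≤ 5): I: 0.288119; II: 0.990526; III: 0.71757; IV: 0.8.
By total probability, P(X ≤ 5) = 0.2·0.288119 + 0.31·0.990526 + 0.3·0.71757 + 0.19·0.8 = 0.731958.

0.732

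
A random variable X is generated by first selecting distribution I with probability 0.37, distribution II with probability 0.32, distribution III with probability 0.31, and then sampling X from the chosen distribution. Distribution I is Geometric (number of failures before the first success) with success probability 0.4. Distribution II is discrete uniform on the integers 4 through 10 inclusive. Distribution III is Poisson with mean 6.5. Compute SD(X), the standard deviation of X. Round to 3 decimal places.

3.340

Per component, I: μ=1.5, E[X²]=6; II: μ=7, E[X²]=53; III: μ=6.5, E[X²]=48.75.
E[X] = 0.37·1.5 + 0.32·7 + 0.31·6.5 = 4.81.
E[X²] = 0.37·6 + 0.32·53 + 0.31·48.75 = 34.2925.
Var(X) = E[X²] − (E[X])² = 34.2925 − 23.1361 = 11.1564.
SD(X) = √11.1564 = 3.34012.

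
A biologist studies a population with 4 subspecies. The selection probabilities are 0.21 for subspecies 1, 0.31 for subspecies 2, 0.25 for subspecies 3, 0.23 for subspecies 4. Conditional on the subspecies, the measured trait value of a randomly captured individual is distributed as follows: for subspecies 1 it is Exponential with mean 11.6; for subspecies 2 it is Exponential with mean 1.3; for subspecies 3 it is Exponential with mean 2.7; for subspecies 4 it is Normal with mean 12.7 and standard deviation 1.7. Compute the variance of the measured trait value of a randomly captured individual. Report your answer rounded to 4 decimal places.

Per component, 1: μ=11.6, E[X²]=269.12; 2: μ=1.3, E[X²]=3.38; 3: μ=2.7, E[X²]=14.58; 4: μ=12.7, E[X²]=164.18.
E[X] = 0.21·11.6 + 0.31·1.3 + 0.25·2.7 + 0.23·12.7 = 6.435.
E[X²] = 0.21·269.12 + 0.31·3.38 + 0.25·14.58 + 0.23·164.18 = 98.9694.
Var(X) = E[X²] − (E[X])² = 98.9694 − 41.4092 = 57.5602.

57.5602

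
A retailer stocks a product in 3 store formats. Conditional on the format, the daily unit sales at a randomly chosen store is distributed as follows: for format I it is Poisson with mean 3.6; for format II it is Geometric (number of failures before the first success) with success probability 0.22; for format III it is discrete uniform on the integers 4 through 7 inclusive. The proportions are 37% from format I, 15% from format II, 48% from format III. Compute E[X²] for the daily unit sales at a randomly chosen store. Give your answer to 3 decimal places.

25.550

For each component E[X²] = Var + (mean)², giving I: 16.56; II: 28.686; III: 31.5.
Overall E[X²] = 0.37·16.56 + 0.15·28.686 + 0.48·31.5 = 25.5501.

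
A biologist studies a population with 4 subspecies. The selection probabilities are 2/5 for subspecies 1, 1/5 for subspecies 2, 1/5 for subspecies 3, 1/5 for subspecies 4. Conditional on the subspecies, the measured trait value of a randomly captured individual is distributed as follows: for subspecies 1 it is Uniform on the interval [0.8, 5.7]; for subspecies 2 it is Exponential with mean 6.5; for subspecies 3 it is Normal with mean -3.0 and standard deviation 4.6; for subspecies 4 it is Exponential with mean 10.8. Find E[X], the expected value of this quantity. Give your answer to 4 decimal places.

4.1600

Component means — 1: 3.25; 2: 6.5; 3: -3; 4: 10.8.
E[X] = 0.4·3.25 + 0.2·6.5 + 0.2·-3 + 0.2·10.8 = 4.16.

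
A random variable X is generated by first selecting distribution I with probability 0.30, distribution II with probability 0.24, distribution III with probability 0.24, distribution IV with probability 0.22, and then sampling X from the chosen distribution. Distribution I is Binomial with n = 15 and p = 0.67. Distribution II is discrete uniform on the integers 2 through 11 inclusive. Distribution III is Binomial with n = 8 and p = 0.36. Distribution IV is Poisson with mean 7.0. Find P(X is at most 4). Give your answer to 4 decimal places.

Conditional on each component, P(X ≤ 4): I: 0.0016463; II: 0.3; III: 0.881976; IV: 0.172992.
By total probability, P(X ≤ 4) = 0.3·0.0016463 + 0.24·0.3 + 0.24·0.881976 + 0.22·0.172992 = 0.322226.

0.3222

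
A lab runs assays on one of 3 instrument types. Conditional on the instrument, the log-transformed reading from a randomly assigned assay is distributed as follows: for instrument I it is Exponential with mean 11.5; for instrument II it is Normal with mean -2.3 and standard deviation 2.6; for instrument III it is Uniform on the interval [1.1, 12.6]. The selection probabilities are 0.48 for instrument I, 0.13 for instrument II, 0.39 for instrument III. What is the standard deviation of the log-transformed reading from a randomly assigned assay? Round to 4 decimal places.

Per component, I: μ=11.5, E[X²]=264.5; II: μ=-2.3, E[X²]=12.05; III: μ=6.85, E[X²]=57.9433.
E[X] = 0.48·11.5 + 0.13·-2.3 + 0.39·6.85 = 7.8925.
E[X²] = 0.48·264.5 + 0.13·12.05 + 0.39·57.9433 = 151.124.
Var(X) = E[X²] − (E[X])² = 151.124 − 62.2916 = 88.8328.
SD(X) = √88.8328 = 9.42512.

9.4251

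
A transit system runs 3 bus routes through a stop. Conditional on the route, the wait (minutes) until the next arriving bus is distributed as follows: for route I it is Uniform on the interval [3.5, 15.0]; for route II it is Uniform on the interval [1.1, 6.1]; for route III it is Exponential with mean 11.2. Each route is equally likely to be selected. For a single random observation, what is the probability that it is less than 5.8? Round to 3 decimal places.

Conditional on each route, P(X < 5.8): I: 0.2; II: 0.94; III: 0.404204.
By total probability, P(X < 5.8) = 0.333333·0.2 + 0.333333·0.94 + 0.333333·0.404204 = 0.514735.

0.515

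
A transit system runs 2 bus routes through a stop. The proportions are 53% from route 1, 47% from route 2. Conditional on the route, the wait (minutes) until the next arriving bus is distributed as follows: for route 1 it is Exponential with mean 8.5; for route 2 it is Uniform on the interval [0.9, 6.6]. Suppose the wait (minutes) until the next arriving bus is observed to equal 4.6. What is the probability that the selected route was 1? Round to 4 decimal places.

0.3056

Likelihoods f(4.6 | ·): 1: 0.068478; 2: 0.175439.
Posterior ∝ prior × likelihood. Numerator for 1: 0.53·0.068478 = 0.0362933.
Normalizing constant: 0.53·0.068478 + 0.47·0.175439 = 0.118749.
P(1 | observation) = 0.0362933 / 0.118749 = 0.305629.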